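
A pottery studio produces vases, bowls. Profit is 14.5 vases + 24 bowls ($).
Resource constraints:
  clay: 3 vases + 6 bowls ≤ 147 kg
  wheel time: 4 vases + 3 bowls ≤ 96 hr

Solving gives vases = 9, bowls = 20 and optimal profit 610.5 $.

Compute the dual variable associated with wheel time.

1

Both clay and wheel time are binding at x*.
Dual feasibility on the basic columns requires 3·y_clay + 4·y_wheel time = 14.5, 6·y_clay + 3·y_wheel time = 24.
→ y_clay = 3.5 and y_wheel time = 1.
Shadow price of wheel time = 1.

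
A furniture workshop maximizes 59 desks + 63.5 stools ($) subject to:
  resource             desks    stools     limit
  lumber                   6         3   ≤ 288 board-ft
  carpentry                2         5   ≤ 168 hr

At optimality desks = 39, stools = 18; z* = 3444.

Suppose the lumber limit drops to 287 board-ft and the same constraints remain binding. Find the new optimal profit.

At the optimum: lumber uses 288 of 288 (binding); carpentry uses 168 of 168 (binding).
Dual feasibility on the basic columns requires 6·y_lumber + 2·y_carpentry = 59, 3·y_lumber + 5·y_carpentry = 63.5.
Solving: y_lumber = 7, y_carpentry = 8.5.
Δz = y_lumber·Δb = 7 × (-1) = -7, so new z* = 3444 − 7 = 3437.

3437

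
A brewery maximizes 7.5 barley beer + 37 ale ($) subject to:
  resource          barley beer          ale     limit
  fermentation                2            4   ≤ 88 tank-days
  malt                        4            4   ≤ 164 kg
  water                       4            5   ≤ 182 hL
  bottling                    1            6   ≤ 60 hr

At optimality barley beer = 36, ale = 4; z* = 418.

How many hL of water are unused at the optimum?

18

water used = 4·36 + 5·4 = 164; slack = 182 − 164 = 18.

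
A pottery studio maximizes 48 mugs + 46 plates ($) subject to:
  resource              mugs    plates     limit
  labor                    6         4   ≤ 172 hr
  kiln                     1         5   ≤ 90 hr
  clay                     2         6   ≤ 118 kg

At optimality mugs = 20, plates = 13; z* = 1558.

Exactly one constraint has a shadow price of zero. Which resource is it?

kiln

labor: 172/172 (binding)
kiln: 85/90 (slack 5)
clay: 118/118 (binding)
By complementary slackness, a constraint with positive slack has shadow price 0 → kiln.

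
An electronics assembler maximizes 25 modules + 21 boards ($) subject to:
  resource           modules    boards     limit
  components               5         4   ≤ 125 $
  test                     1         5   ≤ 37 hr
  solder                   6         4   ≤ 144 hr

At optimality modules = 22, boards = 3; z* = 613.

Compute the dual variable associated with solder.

Binding: test and solder. Non-binding: components (3 unused).
Slack constraints have shadow price 0 (complementary slackness).
The binding rows give the dual system: 1·y_test + 6·y_solder = 25 and 5·y_test + 4·y_solder = 21.
This yields shadow prices y_test = 1, y_solder = 4.
Shadow price of solder = 4.

4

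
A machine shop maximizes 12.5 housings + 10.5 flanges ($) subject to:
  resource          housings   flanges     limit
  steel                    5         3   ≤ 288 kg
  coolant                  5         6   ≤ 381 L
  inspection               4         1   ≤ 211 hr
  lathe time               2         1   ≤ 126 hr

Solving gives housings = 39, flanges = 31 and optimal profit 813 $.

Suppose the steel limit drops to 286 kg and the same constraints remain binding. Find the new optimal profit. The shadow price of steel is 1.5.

810

Δb = -2, so new z* = 813 + (1.5)·(-2) = 813 − 3 = 810.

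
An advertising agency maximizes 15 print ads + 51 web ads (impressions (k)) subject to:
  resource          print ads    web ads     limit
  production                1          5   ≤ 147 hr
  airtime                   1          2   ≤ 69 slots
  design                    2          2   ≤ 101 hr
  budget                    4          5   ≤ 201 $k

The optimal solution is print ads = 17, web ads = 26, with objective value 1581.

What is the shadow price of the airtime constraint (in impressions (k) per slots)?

8

Binding: production and airtime. Non-binding: design (15 unused), budget (3 unused).
By complementary slackness, y = 0 for the non-binding constraints.
From A_Bᵀ y = c: 1·y_production + 1·y_airtime = 15; 5·y_production + 2·y_airtime = 51.
→ y_production = 7 and y_airtime = 8.
Shadow price of airtime = 8.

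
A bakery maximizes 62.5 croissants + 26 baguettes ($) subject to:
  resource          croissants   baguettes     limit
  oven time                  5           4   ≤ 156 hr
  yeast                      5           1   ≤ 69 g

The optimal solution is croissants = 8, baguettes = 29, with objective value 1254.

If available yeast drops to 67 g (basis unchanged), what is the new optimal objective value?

1238

At the optimum: oven time uses 156 of 156 (binding); yeast uses 69 of 69 (binding).
Dual feasibility on the basic columns requires 5·y_oven time + 5·y_yeast = 62.5, 4·y_oven time + 1·y_yeast = 26.
This yields shadow prices y_oven time = 4.5, y_yeast = 8.
Δz = y_yeast·Δb = 8 × (-2) = -16, so new z* = 1254 − 16 = 1238.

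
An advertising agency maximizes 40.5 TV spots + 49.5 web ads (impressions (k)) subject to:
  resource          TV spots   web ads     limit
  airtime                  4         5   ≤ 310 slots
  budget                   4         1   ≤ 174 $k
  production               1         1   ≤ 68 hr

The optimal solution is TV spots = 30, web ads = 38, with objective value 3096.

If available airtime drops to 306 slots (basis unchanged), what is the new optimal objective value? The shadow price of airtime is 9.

Δb = -4, so new z* = 3096 + (9)·(-4) = 3096 − 36 = 3060.

3060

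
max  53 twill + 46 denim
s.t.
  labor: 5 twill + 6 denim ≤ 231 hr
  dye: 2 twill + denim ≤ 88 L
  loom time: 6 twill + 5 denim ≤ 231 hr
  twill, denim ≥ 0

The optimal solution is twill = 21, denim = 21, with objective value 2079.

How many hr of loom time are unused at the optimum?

loom time used = 6·21 + 5·21 = 231; slack = 231 − 231 = 0.

0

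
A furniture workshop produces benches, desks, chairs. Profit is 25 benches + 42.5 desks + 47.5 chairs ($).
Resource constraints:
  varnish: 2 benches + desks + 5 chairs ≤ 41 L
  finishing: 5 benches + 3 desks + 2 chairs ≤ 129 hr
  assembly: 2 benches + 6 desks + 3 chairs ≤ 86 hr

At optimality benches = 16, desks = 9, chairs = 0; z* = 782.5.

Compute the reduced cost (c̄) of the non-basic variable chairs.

-3

At the optimum: varnish uses 41 of 41 (binding); finishing uses 107 of 129 (slack = 22); assembly uses 86 of 86 (binding).
Slack constraints have shadow price 0 (complementary slackness).
The binding rows give the dual system: 2·y_varnish + 2·y_assembly = 25 and 1·y_varnish + 6·y_assembly = 42.5.
This yields shadow prices y_varnish = 6.5, y_assembly = 6.
Reduced cost of chairs: c₃ − yᵀa₃ = 47.5 − (6.5·5 + 6·3) = 47.5 − 50.5 = -3.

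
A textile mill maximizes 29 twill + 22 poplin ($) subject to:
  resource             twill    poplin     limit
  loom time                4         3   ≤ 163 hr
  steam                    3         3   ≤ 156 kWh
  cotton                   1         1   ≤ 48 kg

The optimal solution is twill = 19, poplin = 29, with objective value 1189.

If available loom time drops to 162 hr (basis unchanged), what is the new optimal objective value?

1182

At the optimum: loom time uses 163 of 163 (binding); steam uses 144 of 156 (slack = 12); cotton uses 48 of 48 (binding).
Slack constraints have shadow price 0 (complementary slackness).
The binding rows give the dual system: 4·y_loom time + 1·y_cotton = 29 and 3·y_loom time + 1·y_cotton = 22.
→ y_loom time = 7 and y_cotton = 1.
Δz = y_loom time·Δb = 7 × (-1) = -7, so new z* = 1189 − 7 = 1182.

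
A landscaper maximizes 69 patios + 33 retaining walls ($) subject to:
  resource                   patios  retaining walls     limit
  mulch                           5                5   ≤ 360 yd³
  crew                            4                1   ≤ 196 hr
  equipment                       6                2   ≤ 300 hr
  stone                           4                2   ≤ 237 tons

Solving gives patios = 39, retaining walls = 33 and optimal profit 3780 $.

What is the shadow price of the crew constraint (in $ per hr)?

At the optimum: mulch uses 360 of 360 (binding); crew uses 189 of 196 (slack = 7); equipment uses 300 of 300 (binding); stone uses 222 of 237 (slack = 15).
By complementary slackness, y = 0 for the non-binding constraints.
From A_Bᵀ y = c: 5·y_mulch + 6·y_equipment = 69; 5·y_mulch + 2·y_equipment = 33.
Solving: y_mulch = 3, y_equipment = 9.
Shadow price of crew = 0.

0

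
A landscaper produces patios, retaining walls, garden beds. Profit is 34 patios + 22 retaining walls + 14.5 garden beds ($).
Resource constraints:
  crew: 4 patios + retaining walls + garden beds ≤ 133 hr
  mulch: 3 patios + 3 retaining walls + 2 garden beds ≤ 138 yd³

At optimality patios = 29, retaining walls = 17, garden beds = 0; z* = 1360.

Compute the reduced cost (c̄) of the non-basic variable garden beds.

Check each constraint at x*: crew 133/133 (tight); mulch 138/138 (tight).
From A_Bᵀ y = c: 4·y_crew + 3·y_mulch = 34; 1·y_crew + 3·y_mulch = 22.
This yields shadow prices y_crew = 4, y_mulch = 6.
Reduced cost of garden beds: c₃ − yᵀa₃ = 14.5 − (4·1 + 6·2) = 14.5 − 16 = -1.5.

-1.5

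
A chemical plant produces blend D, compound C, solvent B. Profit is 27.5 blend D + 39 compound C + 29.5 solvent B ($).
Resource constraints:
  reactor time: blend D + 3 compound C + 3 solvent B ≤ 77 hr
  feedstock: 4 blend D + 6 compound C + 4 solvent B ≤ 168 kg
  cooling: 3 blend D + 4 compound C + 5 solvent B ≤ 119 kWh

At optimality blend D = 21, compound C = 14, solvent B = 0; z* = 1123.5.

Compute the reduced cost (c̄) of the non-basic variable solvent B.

-7

Binding: feedstock and cooling. Non-binding: reactor time (14 unused).
Slack constraints have shadow price 0 (complementary slackness).
The binding rows give the dual system: 4·y_feedstock + 3·y_cooling = 27.5 and 6·y_feedstock + 4·y_cooling = 39.
Solving: y_feedstock = 3.5, y_cooling = 4.5.
Reduced cost of solvent B: c₃ − yᵀa₃ = 29.5 − (3.5·4 + 4.5·5) = 29.5 − 36.5 = -7.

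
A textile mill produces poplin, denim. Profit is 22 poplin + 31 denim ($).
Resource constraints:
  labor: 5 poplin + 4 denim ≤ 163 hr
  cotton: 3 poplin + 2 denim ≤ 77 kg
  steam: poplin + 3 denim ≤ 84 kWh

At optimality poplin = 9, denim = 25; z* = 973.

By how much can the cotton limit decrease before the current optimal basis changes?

21

Binding constraints: cotton, steam. The basis is B = [[3,2],[1,3]] with det 7.
Per unit decrease in cotton, x* moves by d = (-0.4286, 0.1429).
The basis stays optimal until poplin reaches 0; allowable decrease = 21 kg.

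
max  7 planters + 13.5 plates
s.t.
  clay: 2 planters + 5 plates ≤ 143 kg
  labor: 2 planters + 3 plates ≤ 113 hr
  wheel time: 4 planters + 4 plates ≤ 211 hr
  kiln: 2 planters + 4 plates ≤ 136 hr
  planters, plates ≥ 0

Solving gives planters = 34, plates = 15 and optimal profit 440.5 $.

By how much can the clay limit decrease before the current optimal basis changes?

Binding constraints: clay, labor. The basis is B = [[2,5],[2,3]] with det -4.
Per unit decrease in clay, x* moves by d = (0.75, -0.5).
The basis stays optimal until wheel time becomes binding; allowable decrease = 15 kg.

15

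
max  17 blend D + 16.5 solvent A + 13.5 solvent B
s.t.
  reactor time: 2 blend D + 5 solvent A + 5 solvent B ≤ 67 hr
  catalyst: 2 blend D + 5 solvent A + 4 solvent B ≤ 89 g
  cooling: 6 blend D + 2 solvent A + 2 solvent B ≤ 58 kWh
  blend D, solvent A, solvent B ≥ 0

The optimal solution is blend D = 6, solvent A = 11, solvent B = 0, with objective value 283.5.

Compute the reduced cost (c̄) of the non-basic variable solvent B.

At the optimum: reactor time uses 67 of 67 (binding); catalyst uses 67 of 89 (slack = 22); cooling uses 58 of 58 (binding).
Slack constraints have shadow price 0 (complementary slackness).
From A_Bᵀ y = c: 2·y_reactor time + 6·y_cooling = 17; 5·y_reactor time + 2·y_cooling = 16.5.
→ y_reactor time = 2.5 and y_cooling = 2.
Reduced cost of solvent B: c₃ − yᵀa₃ = 13.5 − (2.5·5 + 2·2) = 13.5 − 16.5 = -3.

-3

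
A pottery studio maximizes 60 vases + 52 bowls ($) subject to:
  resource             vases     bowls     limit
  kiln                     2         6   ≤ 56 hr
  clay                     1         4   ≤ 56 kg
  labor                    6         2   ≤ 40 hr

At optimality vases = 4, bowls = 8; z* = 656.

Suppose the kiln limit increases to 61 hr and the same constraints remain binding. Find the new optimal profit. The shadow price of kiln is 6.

686

Δb = 5, so new z* = 656 + (6)·(5) = 656 + 30 = 686.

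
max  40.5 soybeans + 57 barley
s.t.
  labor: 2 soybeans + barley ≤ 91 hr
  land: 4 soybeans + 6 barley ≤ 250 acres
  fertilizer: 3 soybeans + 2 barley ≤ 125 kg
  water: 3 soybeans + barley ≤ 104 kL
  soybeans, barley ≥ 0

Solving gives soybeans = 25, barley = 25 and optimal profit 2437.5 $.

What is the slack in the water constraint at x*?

4

water used = 3·25 + 1·25 = 100; slack = 104 − 100 = 4.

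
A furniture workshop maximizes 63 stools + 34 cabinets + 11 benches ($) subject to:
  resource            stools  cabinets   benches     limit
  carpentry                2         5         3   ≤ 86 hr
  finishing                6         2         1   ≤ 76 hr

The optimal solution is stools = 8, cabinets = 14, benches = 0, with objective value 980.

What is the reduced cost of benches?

At the optimum: carpentry uses 86 of 86 (binding); finishing uses 76 of 76 (binding).
Dual feasibility on the basic columns requires 2·y_carpentry + 6·y_finishing = 63, 5·y_carpentry + 2·y_finishing = 34.
→ y_carpentry = 3 and y_finishing = 9.5.
Reduced cost of benches: c₃ − yᵀa₃ = 11 − (3·3 + 9.5·1) = 11 − 18.5 = -7.5.

-7.5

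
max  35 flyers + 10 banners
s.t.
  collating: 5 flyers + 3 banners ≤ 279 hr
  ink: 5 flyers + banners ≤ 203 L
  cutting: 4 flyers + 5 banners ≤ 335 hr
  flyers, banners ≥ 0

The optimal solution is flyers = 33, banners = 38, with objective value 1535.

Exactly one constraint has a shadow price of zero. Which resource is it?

collating: 279/279 (binding)
ink: 203/203 (binding)
cutting: 322/335 (slack 13)
By complementary slackness, a constraint with positive slack has shadow price 0 → cutting.

cutting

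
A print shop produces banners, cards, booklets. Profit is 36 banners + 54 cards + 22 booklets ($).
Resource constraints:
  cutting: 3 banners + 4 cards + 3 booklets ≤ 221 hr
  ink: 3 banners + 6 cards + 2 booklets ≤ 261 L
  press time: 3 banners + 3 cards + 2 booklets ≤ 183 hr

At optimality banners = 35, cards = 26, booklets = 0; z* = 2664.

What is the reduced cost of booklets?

-2

At the optimum: cutting uses 209 of 221 (slack = 12); ink uses 261 of 261 (binding); press time uses 183 of 183 (binding).
Since cutting is not tight, its dual is 0.
Dual feasibility on the basic columns requires 3·y_ink + 3·y_press time = 36, 6·y_ink + 3·y_press time = 54.
→ y_ink = 6 and y_press time = 6.
Reduced cost of booklets: c₃ − yᵀa₃ = 22 − (6·2 + 6·2) = 22 − 24 = -2.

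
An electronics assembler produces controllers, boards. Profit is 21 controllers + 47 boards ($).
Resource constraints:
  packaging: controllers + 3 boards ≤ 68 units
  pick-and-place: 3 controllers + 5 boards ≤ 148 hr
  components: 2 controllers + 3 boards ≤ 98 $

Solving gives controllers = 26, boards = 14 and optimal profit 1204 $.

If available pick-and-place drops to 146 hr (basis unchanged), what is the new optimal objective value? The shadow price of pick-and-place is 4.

Δb = -2, so new z* = 1204 + (4)·(-2) = 1204 − 8 = 1196.

1196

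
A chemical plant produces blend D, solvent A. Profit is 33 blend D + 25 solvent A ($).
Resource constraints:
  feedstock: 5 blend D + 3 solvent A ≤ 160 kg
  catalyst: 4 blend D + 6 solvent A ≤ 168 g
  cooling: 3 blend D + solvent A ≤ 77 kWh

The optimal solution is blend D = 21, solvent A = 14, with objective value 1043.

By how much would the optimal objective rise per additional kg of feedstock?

Binding: catalyst and cooling. Non-binding: feedstock (13 unused).
Since feedstock is not tight, its dual is 0.
Dual feasibility on the basic columns requires 4·y_catalyst + 3·y_cooling = 33, 6·y_catalyst + 1·y_cooling = 25.
Solving: y_catalyst = 3, y_cooling = 7.
Shadow price of feedstock = 0.

0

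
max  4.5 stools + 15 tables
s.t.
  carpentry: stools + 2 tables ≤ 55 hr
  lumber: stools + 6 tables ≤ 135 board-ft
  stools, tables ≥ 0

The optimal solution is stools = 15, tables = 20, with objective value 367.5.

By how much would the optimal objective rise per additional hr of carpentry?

3

Check each constraint at x*: carpentry 55/55 (tight); lumber 135/135 (tight).
Dual feasibility on the basic columns requires 1·y_carpentry + 1·y_lumber = 4.5, 2·y_carpentry + 6·y_lumber = 15.
Solving: y_carpentry = 3, y_lumber = 1.5.
Shadow price of carpentry = 3.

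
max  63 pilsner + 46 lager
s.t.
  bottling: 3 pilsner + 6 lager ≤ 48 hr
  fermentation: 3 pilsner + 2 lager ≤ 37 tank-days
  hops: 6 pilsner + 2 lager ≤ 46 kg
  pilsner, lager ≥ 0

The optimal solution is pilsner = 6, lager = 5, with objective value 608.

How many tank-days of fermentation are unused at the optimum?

9

fermentation used = 3·6 + 2·5 = 28; slack = 37 − 28 = 9.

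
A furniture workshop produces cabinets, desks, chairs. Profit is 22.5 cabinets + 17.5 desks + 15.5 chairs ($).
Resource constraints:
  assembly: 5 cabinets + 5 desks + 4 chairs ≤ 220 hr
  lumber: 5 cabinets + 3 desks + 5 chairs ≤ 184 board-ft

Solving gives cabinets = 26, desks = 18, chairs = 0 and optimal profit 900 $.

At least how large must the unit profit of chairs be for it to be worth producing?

20.5

Check each constraint at x*: assembly 220/220 (tight); lumber 184/184 (tight).
The binding rows give the dual system: 5·y_assembly + 5·y_lumber = 22.5 and 5·y_assembly + 3·y_lumber = 17.5.
Solving: y_assembly = 2, y_lumber = 2.5.
chairs enters the basis when its profit ≥ yᵀa₃ = 2·4 + 2.5·5 = 20.5.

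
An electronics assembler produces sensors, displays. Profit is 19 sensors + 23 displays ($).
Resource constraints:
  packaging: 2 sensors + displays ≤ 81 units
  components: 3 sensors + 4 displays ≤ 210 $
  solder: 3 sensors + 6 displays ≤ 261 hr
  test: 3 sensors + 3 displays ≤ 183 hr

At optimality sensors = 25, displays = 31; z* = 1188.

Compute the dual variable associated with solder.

Binding: packaging and solder. Non-binding: components (11 unused), test (15 unused).
By complementary slackness, y = 0 for the non-binding constraints.
The binding rows give the dual system: 2·y_packaging + 3·y_solder = 19 and 1·y_packaging + 6·y_solder = 23.
Solving: y_packaging = 5, y_solder = 3.
Shadow price of solder = 3.

3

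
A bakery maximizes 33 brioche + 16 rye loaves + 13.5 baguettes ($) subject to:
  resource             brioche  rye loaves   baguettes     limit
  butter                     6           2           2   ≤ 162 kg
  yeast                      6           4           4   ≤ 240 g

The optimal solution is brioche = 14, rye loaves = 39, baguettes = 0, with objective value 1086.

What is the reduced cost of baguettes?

-2.5

Both butter and yeast are binding at x*.
From A_Bᵀ y = c: 6·y_butter + 6·y_yeast = 33; 2·y_butter + 4·y_yeast = 16.
This yields shadow prices y_butter = 3, y_yeast = 2.5.
Reduced cost of baguettes: c₃ − yᵀa₃ = 13.5 − (3·2 + 2.5·4) = 13.5 − 16 = -2.5.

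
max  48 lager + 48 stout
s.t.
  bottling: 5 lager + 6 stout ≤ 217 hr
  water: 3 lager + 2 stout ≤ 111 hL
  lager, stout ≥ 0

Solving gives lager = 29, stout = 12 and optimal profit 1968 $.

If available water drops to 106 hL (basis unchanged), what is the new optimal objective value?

1938

Check each constraint at x*: bottling 217/217 (tight); water 111/111 (tight).
From A_Bᵀ y = c: 5·y_bottling + 3·y_water = 48; 6·y_bottling + 2·y_water = 48.
→ y_bottling = 6 and y_water = 6.
Δz = y_water·Δb = 6 × (-5) = -30, so new z* = 1968 − 30 = 1938.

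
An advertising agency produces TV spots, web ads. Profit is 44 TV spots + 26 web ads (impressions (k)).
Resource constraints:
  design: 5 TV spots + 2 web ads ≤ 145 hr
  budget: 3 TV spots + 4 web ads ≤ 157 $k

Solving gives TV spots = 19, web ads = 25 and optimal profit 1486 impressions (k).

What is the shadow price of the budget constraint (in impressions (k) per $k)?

3

Both design and budget are binding at x*.
Dual feasibility on the basic columns requires 5·y_design + 3·y_budget = 44, 2·y_design + 4·y_budget = 26.
This yields shadow prices y_design = 7, y_budget = 3.
Shadow price of budget = 3.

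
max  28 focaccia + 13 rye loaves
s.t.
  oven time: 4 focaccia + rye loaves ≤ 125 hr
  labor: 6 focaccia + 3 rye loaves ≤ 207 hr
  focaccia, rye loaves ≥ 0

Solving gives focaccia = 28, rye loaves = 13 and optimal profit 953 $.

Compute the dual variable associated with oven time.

1

Both oven time and labor are binding at x*.
Dual feasibility on the basic columns requires 4·y_oven time + 6·y_labor = 28, 1·y_oven time + 3·y_labor = 13.
This yields shadow prices y_oven time = 1, y_labor = 4.
Shadow price of oven time = 1.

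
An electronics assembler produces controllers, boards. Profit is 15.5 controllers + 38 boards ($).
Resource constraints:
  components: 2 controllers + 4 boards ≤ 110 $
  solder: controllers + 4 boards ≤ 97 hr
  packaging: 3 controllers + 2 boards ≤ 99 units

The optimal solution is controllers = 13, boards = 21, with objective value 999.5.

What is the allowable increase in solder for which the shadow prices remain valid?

13

Binding constraints: components, solder. The basis is B = [[2,4],[1,4]] with det 4.
Per unit increase in solder, x* moves by d = (-1, 0.5).
The basis stays optimal until controllers reaches 0; allowable increase = 13 hr.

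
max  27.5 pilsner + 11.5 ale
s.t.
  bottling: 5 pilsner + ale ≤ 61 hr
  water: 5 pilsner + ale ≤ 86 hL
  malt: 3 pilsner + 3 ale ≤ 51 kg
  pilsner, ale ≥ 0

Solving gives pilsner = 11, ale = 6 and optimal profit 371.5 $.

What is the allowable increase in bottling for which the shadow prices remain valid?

Binding constraints: bottling, malt. The basis is B = [[5,1],[3,3]] with det 12.
Per unit increase in bottling, x* moves by d = (0.25, -0.25).
The basis stays optimal until ale reaches 0; allowable increase = 24 hr.

24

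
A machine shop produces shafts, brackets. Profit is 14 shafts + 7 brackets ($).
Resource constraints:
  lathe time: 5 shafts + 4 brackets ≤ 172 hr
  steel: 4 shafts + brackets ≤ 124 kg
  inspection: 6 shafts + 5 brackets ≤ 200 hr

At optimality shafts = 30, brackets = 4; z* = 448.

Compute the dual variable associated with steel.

At the optimum: lathe time uses 166 of 172 (slack = 6); steel uses 124 of 124 (binding); inspection uses 200 of 200 (binding).
Since lathe time is not tight, its dual is 0.
Dual feasibility on the basic columns requires 4·y_steel + 6·y_inspection = 14, 1·y_steel + 5·y_inspection = 7.
Solving: y_steel = 2, y_inspection = 1.
Shadow price of steel = 2.

2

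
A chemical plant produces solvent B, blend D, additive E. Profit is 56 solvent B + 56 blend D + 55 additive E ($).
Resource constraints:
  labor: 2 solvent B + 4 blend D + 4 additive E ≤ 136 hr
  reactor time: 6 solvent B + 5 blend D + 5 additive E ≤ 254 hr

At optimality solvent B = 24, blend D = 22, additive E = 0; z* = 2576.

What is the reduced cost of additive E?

Both labor and reactor time are binding at x*.
From A_Bᵀ y = c: 2·y_labor + 6·y_reactor time = 56; 4·y_labor + 5·y_reactor time = 56.
This yields shadow prices y_labor = 4, y_reactor time = 8.
Reduced cost of additive E: c₃ − yᵀa₃ = 55 − (4·4 + 8·5) = 55 − 56 = -1.

-1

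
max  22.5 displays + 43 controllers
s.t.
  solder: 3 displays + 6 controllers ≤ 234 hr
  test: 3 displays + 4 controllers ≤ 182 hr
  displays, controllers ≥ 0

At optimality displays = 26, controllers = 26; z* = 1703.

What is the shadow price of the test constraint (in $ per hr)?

Check each constraint at x*: solder 234/234 (tight); test 182/182 (tight).
From A_Bᵀ y = c: 3·y_solder + 3·y_test = 22.5; 6·y_solder + 4·y_test = 43.
→ y_solder = 6.5 and y_test = 1.
Shadow price of test = 1.

1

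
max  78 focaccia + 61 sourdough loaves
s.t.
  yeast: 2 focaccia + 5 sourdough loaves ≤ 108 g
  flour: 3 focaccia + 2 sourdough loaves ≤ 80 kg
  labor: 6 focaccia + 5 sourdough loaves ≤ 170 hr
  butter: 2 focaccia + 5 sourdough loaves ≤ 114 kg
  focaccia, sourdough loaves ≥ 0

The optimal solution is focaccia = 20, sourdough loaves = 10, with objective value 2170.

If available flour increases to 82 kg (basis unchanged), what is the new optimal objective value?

At the optimum: yeast uses 90 of 108 (slack = 18); flour uses 80 of 80 (binding); labor uses 170 of 170 (binding); butter uses 90 of 114 (slack = 24).
By complementary slackness, y = 0 for the non-binding constraints.
From A_Bᵀ y = c: 3·y_flour + 6·y_labor = 78; 2·y_flour + 5·y_labor = 61.
→ y_flour = 8 and y_labor = 9.
Δz = y_flour·Δb = 8 × (2) = 16, so new z* = 2170 + 16 = 2186.

2186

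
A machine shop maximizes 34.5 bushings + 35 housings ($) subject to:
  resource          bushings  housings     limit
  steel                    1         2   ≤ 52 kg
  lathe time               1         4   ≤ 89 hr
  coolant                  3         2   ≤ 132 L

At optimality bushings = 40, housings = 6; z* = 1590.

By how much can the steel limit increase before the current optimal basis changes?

10

Binding constraints: steel, coolant. The basis is B = [[1,2],[3,2]] with det -4.
Per unit increase in steel, x* moves by d = (-0.5, 0.75).
The basis stays optimal until lathe time becomes binding; allowable increase = 10 kg.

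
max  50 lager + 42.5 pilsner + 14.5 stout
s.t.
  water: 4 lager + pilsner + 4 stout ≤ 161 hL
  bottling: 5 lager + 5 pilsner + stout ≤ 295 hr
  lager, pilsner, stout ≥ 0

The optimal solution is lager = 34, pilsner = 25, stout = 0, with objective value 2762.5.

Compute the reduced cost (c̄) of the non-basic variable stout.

-3.5

At the optimum: water uses 161 of 161 (binding); bottling uses 295 of 295 (binding).
From A_Bᵀ y = c: 4·y_water + 5·y_bottling = 50; 1·y_water + 5·y_bottling = 42.5.
Solving: y_water = 2.5, y_bottling = 8.
Reduced cost of stout: c₃ − yᵀa₃ = 14.5 − (2.5·4 + 8·1) = 14.5 − 18 = -3.5.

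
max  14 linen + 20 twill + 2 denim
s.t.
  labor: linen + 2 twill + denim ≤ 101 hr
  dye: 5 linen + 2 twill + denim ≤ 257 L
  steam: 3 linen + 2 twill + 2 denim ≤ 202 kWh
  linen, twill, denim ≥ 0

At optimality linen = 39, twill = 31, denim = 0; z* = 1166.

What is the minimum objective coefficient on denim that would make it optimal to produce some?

Binding: labor and dye. Non-binding: steam (23 unused).
Since steam is not tight, its dual is 0.
The binding rows give the dual system: 1·y_labor + 5·y_dye = 14 and 2·y_labor + 2·y_dye = 20.
→ y_labor = 9 and y_dye = 1.
denim enters the basis when its profit ≥ yᵀa₃ = 9·1 + 1·1 = 10.

10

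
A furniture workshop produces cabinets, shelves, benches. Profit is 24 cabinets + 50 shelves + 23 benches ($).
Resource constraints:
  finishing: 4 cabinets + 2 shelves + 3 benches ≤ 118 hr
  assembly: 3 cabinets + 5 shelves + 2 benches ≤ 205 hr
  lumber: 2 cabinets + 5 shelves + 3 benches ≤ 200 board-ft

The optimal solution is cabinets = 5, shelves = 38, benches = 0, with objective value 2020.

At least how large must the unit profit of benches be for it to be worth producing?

Check each constraint at x*: finishing 96/118 (slack 22); assembly 205/205 (tight); lumber 200/200 (tight).
Since finishing is not tight, its dual is 0.
From A_Bᵀ y = c: 3·y_assembly + 2·y_lumber = 24; 5·y_assembly + 5·y_lumber = 50.
This yields shadow prices y_assembly = 4, y_lumber = 6.
benches enters the basis when its profit ≥ yᵀa₃ = 4·2 + 6·3 = 26.

26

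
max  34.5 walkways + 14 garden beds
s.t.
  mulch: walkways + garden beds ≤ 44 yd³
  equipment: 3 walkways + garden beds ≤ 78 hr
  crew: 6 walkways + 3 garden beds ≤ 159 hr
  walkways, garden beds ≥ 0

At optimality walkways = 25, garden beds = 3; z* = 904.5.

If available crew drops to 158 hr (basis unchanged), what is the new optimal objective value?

902

Check each constraint at x*: mulch 28/44 (slack 16); equipment 78/78 (tight); crew 159/159 (tight).
Since mulch is not tight, its dual is 0.
Dual feasibility on the basic columns requires 3·y_equipment + 6·y_crew = 34.5, 1·y_equipment + 3·y_crew = 14.
This yields shadow prices y_equipment = 6.5, y_crew = 2.5.
Δz = y_crew·Δb = 2.5 × (-1) = -2.5, so new z* = 904.5 − 2.5 = 902.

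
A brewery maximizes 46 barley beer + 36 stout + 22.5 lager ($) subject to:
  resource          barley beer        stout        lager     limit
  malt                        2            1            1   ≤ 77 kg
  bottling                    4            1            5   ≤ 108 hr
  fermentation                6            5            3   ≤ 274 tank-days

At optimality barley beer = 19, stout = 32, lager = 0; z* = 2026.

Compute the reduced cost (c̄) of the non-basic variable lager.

-3.5

Check each constraint at x*: malt 70/77 (slack 7); bottling 108/108 (tight); fermentation 274/274 (tight).
By complementary slackness, y = 0 for the non-binding constraint.
The binding rows give the dual system: 4·y_bottling + 6·y_fermentation = 46 and 1·y_bottling + 5·y_fermentation = 36.
Solving: y_bottling = 1, y_fermentation = 7.
Reduced cost of lager: c₃ − yᵀa₃ = 22.5 − (1·5 + 7·3) = 22.5 − 26 = -3.5.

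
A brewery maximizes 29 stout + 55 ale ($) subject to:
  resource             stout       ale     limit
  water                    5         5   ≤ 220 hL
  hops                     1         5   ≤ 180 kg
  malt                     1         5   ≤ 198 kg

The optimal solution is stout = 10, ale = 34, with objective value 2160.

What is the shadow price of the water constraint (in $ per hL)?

4.5

At the optimum: water uses 220 of 220 (binding); hops uses 180 of 180 (binding); malt uses 180 of 198 (slack = 18).
By complementary slackness, y = 0 for the non-binding constraint.
Dual feasibility on the basic columns requires 5·y_water + 1·y_hops = 29, 5·y_water + 5·y_hops = 55.
This yields shadow prices y_water = 4.5, y_hops = 6.5.
Shadow price of water = 4.5.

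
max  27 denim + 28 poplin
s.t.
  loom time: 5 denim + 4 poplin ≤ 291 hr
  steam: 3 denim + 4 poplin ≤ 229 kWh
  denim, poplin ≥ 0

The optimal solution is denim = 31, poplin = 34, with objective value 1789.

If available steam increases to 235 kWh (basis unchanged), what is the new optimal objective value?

Both loom time and steam are binding at x*.
Dual feasibility on the basic columns requires 5·y_loom time + 3·y_steam = 27, 4·y_loom time + 4·y_steam = 28.
This yields shadow prices y_loom time = 3, y_steam = 4.
Δz = y_steam·Δb = 4 × (6) = 24, so new z* = 1789 + 24 = 1813.

1813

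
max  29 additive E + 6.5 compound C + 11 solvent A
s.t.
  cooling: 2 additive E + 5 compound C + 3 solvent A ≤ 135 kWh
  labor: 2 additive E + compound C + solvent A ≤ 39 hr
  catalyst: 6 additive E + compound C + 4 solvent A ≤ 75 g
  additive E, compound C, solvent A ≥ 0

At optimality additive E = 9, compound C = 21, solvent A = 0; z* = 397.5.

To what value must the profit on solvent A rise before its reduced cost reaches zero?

At the optimum: cooling uses 123 of 135 (slack = 12); labor uses 39 of 39 (binding); catalyst uses 75 of 75 (binding).
Since cooling is not tight, its dual is 0.
Dual feasibility on the basic columns requires 2·y_labor + 6·y_catalyst = 29, 1·y_labor + 1·y_catalyst = 6.5.
Solving: y_labor = 2.5, y_catalyst = 4.
solvent A enters the basis when its profit ≥ yᵀa₃ = 2.5·1 + 4·4 = 18.5.

18.5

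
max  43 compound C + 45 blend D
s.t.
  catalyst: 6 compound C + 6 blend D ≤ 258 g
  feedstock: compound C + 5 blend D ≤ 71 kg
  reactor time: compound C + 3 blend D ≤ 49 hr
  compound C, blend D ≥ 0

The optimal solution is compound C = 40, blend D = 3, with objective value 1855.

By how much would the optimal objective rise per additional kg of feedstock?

0

Binding: catalyst and reactor time. Non-binding: feedstock (16 unused).
By complementary slackness, y = 0 for the non-binding constraint.
The binding rows give the dual system: 6·y_catalyst + 1·y_reactor time = 43 and 6·y_catalyst + 3·y_reactor time = 45.
→ y_catalyst = 7 and y_reactor time = 1.
Shadow price of feedstock = 0.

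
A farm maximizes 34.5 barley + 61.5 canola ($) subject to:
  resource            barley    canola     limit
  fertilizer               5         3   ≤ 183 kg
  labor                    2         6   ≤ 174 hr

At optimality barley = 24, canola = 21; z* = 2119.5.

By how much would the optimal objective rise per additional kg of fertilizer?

At the optimum: fertilizer uses 183 of 183 (binding); labor uses 174 of 174 (binding).
The binding rows give the dual system: 5·y_fertilizer + 2·y_labor = 34.5 and 3·y_fertilizer + 6·y_labor = 61.5.
→ y_fertilizer = 3.5 and y_labor = 8.5.
Shadow price of fertilizer = 3.5.

3.5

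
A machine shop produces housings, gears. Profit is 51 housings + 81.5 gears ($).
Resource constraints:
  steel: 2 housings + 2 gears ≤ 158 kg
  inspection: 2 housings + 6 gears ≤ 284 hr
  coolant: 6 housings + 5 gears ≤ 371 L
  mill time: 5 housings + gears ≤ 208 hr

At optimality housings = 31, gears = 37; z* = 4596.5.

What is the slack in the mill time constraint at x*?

16

mill time used = 5·31 + 1·37 = 192; slack = 208 − 192 = 16.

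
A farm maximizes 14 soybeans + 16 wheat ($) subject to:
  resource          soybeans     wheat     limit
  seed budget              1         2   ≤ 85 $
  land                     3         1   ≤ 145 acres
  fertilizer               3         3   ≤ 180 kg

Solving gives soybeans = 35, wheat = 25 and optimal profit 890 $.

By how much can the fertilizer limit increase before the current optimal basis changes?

9

Binding constraints: seed budget, fertilizer. The basis is B = [[1,2],[3,3]] with det -3.
Per unit increase in fertilizer, x* moves by d = (0.6667, -0.3333).
The basis stays optimal until land becomes binding; allowable increase = 9 kg.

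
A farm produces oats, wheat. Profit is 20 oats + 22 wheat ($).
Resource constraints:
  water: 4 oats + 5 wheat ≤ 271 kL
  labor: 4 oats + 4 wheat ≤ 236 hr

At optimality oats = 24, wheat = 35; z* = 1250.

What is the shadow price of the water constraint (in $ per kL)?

2

Both water and labor are binding at x*.
Dual feasibility on the basic columns requires 4·y_water + 4·y_labor = 20, 5·y_water + 4·y_labor = 22.
Solving: y_water = 2, y_labor = 3.
Shadow price of water = 2.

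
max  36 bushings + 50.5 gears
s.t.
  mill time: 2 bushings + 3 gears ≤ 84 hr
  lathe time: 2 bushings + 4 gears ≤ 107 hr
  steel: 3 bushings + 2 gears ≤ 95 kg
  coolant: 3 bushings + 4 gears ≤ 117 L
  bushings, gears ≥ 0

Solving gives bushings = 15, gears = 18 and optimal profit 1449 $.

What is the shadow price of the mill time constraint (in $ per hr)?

7.5

Binding: mill time and coolant. Non-binding: lathe time (5 unused), steel (14 unused).
By complementary slackness, y = 0 for the non-binding constraints.
The binding rows give the dual system: 2·y_mill time + 3·y_coolant = 36 and 3·y_mill time + 4·y_coolant = 50.5.
This yields shadow prices y_mill time = 7.5, y_coolant = 7.
Shadow price of mill time = 7.5.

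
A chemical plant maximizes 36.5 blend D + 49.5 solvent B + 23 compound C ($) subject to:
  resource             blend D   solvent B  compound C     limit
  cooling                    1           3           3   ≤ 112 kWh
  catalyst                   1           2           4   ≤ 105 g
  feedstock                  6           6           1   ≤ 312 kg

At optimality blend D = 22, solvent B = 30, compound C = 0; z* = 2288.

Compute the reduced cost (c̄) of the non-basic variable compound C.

Binding: cooling and feedstock. Non-binding: catalyst (23 unused).
Slack constraints have shadow price 0 (complementary slackness).
From A_Bᵀ y = c: 1·y_cooling + 6·y_feedstock = 36.5; 3·y_cooling + 6·y_feedstock = 49.5.
→ y_cooling = 6.5 and y_feedstock = 5.
Reduced cost of compound C: c₃ − yᵀa₃ = 23 − (6.5·3 + 5·1) = 23 − 24.5 = -1.5.

-1.5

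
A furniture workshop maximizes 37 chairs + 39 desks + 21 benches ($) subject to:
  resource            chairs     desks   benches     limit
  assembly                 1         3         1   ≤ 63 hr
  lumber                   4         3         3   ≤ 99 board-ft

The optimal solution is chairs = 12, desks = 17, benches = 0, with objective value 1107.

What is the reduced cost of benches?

At the optimum: assembly uses 63 of 63 (binding); lumber uses 99 of 99 (binding).
The binding rows give the dual system: 1·y_assembly + 4·y_lumber = 37 and 3·y_assembly + 3·y_lumber = 39.
→ y_assembly = 5 and y_lumber = 8.
Reduced cost of benches: c₃ − yᵀa₃ = 21 − (5·1 + 8·3) = 21 − 29 = -8.

-8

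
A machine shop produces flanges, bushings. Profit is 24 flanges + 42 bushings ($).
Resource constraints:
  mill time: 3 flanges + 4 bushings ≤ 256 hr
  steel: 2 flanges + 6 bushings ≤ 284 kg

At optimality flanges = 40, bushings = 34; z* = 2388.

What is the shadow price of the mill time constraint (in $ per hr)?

Both mill time and steel are binding at x*.
From A_Bᵀ y = c: 3·y_mill time + 2·y_steel = 24; 4·y_mill time + 6·y_steel = 42.
This yields shadow prices y_mill time = 6, y_steel = 3.
Shadow price of mill time = 6.

6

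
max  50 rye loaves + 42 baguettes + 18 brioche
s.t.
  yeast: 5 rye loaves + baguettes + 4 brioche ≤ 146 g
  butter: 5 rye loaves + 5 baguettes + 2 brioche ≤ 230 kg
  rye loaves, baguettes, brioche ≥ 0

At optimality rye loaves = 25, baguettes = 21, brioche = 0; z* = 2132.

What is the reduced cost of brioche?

Check each constraint at x*: yeast 146/146 (tight); butter 230/230 (tight).
The binding rows give the dual system: 5·y_yeast + 5·y_butter = 50 and 1·y_yeast + 5·y_butter = 42.
Solving: y_yeast = 2, y_butter = 8.
Reduced cost of brioche: c₃ − yᵀa₃ = 18 − (2·4 + 8·2) = 18 − 24 = -6.

-6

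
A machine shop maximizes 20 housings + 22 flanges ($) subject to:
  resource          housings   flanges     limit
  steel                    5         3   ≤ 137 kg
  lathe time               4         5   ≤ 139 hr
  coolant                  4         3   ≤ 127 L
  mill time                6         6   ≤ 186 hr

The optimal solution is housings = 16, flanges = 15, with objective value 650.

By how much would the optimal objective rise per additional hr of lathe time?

2

Check each constraint at x*: steel 125/137 (slack 12); lathe time 139/139 (tight); coolant 109/127 (slack 18); mill time 186/186 (tight).
Since steel, coolant are not tight, their duals are 0.
Dual feasibility on the basic columns requires 4·y_lathe time + 6·y_mill time = 20, 5·y_lathe time + 6·y_mill time = 22.
This yields shadow prices y_lathe time = 2, y_mill time = 2.
Shadow price of lathe time = 2.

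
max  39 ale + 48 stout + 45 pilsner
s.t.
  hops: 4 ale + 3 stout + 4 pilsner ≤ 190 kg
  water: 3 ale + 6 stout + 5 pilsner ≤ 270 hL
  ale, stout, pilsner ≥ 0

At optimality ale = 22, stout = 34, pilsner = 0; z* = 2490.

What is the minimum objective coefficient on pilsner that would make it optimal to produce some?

At the optimum: hops uses 190 of 190 (binding); water uses 270 of 270 (binding).
From A_Bᵀ y = c: 4·y_hops + 3·y_water = 39; 3·y_hops + 6·y_water = 48.
→ y_hops = 6 and y_water = 5.
pilsner enters the basis when its profit ≥ yᵀa₃ = 6·4 + 5·5 = 49.

49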